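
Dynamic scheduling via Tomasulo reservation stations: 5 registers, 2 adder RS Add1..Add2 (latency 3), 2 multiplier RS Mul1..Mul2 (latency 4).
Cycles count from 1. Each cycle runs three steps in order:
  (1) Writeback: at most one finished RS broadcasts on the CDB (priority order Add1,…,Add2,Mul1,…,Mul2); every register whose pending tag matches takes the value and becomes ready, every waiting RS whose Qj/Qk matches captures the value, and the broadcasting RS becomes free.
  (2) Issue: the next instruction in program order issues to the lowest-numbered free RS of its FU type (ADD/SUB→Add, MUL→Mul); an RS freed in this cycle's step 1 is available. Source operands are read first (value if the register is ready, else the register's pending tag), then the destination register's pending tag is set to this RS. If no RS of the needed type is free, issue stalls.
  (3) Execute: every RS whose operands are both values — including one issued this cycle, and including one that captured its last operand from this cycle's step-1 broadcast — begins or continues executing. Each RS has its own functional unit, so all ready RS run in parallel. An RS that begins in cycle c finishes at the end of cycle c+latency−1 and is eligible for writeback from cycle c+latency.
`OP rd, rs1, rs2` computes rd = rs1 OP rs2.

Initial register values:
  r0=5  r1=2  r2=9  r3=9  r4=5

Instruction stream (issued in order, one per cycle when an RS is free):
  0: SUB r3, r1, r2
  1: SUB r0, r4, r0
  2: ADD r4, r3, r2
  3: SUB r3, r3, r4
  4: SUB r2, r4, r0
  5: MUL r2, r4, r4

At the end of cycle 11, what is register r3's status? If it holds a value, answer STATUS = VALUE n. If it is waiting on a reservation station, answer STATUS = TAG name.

STATUS = VALUE -9

c1: issue SUB r3<-Add1 | r0:5,r1:2,r2:9,r3:Add1,r4:5
c2: issue SUB r0<-Add2 | r0:Add2,r1:2,r2:9,r3:Add1,r4:5
c3: stall | r0:Add2,r1:2,r2:9,r3:Add1,r4:5
c4: CDB Add1=-7; issue ADD r4<-Add1 | r0:Add2,r1:2,r2:9,r3:-7,r4:Add1
c5: CDB Add2=0; issue SUB r3<-Add2 | r0:0,r1:2,r2:9,r3:Add2,r4:Add1
c6: stall | r0:0,r1:2,r2:9,r3:Add2,r4:Add1
c7: CDB Add1=2; issue SUB r2<-Add1 | r0:0,r1:2,r2:Add1,r3:Add2,r4:2
c8: issue MUL r2<-Mul1 | r0:0,r1:2,r2:Mul1,r3:Add2,r4:2
c9: - | r0:0,r1:2,r2:Mul1,r3:Add2,r4:2
c10: CDB Add1=2 | r0:0,r1:2,r2:Mul1,r3:Add2,r4:2
c11: CDB Add2=-9 | r0:0,r1:2,r2:Mul1,r3:-9,r4:2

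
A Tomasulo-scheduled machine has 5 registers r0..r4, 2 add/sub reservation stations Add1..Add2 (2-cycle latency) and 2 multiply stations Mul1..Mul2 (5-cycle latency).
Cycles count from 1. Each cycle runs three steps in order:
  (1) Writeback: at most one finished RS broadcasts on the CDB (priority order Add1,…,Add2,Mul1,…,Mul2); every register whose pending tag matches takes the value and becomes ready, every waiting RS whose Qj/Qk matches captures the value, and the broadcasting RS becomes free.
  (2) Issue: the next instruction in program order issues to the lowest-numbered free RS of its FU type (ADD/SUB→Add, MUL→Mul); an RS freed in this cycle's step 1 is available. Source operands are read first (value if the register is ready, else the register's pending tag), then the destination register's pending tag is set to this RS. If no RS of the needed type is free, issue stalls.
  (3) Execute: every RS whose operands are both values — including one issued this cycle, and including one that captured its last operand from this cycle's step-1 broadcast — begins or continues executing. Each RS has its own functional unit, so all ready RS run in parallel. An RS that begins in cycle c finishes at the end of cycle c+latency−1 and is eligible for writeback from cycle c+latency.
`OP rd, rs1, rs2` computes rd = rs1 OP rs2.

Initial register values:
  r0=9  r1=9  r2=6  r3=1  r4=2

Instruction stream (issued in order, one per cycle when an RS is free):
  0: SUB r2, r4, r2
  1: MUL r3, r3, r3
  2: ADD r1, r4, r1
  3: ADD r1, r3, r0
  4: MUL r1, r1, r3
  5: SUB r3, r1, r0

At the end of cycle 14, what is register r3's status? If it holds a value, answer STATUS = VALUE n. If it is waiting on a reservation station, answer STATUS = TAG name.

STATUS = TAG Add1

  c1: issue SUB r2<-Add1  regs: r0:9,r1:9,r2:Add1,r3:1,r4:2
  c2: issue MUL r3<-Mul1  regs: r0:9,r1:9,r2:Add1,r3:Mul1,r4:2
  c3: CDB Add1=-4; issue ADD r1<-Add1  regs: r0:9,r1:Add1,r2:-4,r3:Mul1,r4:2
  c4: issue ADD r1<-Add2  regs: r0:9,r1:Add2,r2:-4,r3:Mul1,r4:2
  c5: CDB Add1=11; issue MUL r1<-Mul2  regs: r0:9,r1:Mul2,r2:-4,r3:Mul1,r4:2
  c6: issue SUB r3<-Add1  regs: r0:9,r1:Mul2,r2:-4,r3:Add1,r4:2
  c7: CDB Mul1=1  regs: r0:9,r1:Mul2,r2:-4,r3:Add1,r4:2
  c8: -  regs: r0:9,r1:Mul2,r2:-4,r3:Add1,r4:2
  c9: CDB Add2=10  regs: r0:9,r1:Mul2,r2:-4,r3:Add1,r4:2
  c10: -  regs: r0:9,r1:Mul2,r2:-4,r3:Add1,r4:2
  c11: -  regs: r0:9,r1:Mul2,r2:-4,r3:Add1,r4:2
  c12: -  regs: r0:9,r1:Mul2,r2:-4,r3:Add1,r4:2
  c13: -  regs: r0:9,r1:Mul2,r2:-4,r3:Add1,r4:2
  c14: CDB Mul2=10  regs: r0:9,r1:10,r2:-4,r3:Add1,r4:2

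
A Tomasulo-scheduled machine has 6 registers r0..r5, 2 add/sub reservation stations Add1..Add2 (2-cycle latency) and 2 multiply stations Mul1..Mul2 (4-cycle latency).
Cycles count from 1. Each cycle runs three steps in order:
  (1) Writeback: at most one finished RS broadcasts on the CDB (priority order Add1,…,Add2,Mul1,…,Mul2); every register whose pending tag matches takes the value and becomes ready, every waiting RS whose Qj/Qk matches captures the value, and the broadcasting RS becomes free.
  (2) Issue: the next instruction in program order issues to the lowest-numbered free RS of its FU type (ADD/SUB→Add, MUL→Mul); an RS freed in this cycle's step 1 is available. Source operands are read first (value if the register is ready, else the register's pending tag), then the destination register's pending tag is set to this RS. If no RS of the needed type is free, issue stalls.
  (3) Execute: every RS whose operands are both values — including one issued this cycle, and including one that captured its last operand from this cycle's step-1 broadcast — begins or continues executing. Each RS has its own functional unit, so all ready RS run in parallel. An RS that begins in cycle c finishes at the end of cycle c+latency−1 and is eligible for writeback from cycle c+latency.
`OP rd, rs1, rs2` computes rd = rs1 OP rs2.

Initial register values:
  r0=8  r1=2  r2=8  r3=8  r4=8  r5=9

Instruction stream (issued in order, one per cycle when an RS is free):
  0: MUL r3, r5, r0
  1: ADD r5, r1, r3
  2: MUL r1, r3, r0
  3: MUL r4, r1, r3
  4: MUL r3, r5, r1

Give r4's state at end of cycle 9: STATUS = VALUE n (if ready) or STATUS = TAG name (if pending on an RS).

c1: issue MUL r3<-Mul1 | r0:8,r1:2,r2:8,r3:Mul1,r4:8,r5:9
c2: issue ADD r5<-Add1 | r0:8,r1:2,r2:8,r3:Mul1,r4:8,r5:Add1
c3: issue MUL r1<-Mul2 | r0:8,r1:Mul2,r2:8,r3:Mul1,r4:8,r5:Add1
c4: stall | r0:8,r1:Mul2,r2:8,r3:Mul1,r4:8,r5:Add1
c5: CDB Mul1=72; issue MUL r4<-Mul1 | r0:8,r1:Mul2,r2:8,r3:72,r4:Mul1,r5:Add1
c6: stall | r0:8,r1:Mul2,r2:8,r3:72,r4:Mul1,r5:Add1
c7: CDB Add1=74; stall | r0:8,r1:Mul2,r2:8,r3:72,r4:Mul1,r5:74
c8: stall | r0:8,r1:Mul2,r2:8,r3:72,r4:Mul1,r5:74
c9: CDB Mul2=576; issue MUL r3<-Mul2 | r0:8,r1:576,r2:8,r3:Mul2,r4:Mul1,r5:74

STATUS = TAG Mul1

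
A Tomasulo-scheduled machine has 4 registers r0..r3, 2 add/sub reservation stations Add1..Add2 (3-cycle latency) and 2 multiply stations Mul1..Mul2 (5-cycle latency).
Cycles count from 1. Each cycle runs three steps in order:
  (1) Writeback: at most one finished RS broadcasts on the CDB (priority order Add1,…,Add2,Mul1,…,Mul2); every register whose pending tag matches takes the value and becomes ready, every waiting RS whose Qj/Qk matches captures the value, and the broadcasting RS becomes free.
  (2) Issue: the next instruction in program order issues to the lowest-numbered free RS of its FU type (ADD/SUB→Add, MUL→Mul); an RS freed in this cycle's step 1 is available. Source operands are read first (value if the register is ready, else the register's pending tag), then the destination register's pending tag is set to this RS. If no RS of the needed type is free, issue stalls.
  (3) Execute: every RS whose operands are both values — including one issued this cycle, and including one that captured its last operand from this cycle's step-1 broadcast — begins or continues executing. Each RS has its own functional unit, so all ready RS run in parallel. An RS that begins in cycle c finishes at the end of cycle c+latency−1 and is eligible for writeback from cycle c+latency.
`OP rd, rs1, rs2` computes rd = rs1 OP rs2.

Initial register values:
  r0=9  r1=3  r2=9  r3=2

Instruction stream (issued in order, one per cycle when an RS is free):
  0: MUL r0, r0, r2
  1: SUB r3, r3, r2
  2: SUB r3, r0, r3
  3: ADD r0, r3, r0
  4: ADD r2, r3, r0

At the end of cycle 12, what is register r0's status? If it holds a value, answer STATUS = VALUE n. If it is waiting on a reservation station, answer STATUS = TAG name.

cycle 1: issue MUL r0<-Mul1 // r0:Mul1,r1:3,r2:9,r3:2
cycle 2: issue SUB r3<-Add1 // r0:Mul1,r1:3,r2:9,r3:Add1
cycle 3: issue SUB r3<-Add2 // r0:Mul1,r1:3,r2:9,r3:Add2
cycle 4: stall // r0:Mul1,r1:3,r2:9,r3:Add2
cycle 5: CDB Add1=-7; issue ADD r0<-Add1 // r0:Add1,r1:3,r2:9,r3:Add2
cycle 6: CDB Mul1=81; stall // r0:Add1,r1:3,r2:9,r3:Add2
cycle 7: stall // r0:Add1,r1:3,r2:9,r3:Add2
cycle 8: stall // r0:Add1,r1:3,r2:9,r3:Add2
cycle 9: CDB Add2=88; issue ADD r2<-Add2 // r0:Add1,r1:3,r2:Add2,r3:88
cycle 10: - // r0:Add1,r1:3,r2:Add2,r3:88
cycle 11: - // r0:Add1,r1:3,r2:Add2,r3:88
cycle 12: CDB Add1=169 // r0:169,r1:3,r2:Add2,r3:88

STATUS = VALUE 169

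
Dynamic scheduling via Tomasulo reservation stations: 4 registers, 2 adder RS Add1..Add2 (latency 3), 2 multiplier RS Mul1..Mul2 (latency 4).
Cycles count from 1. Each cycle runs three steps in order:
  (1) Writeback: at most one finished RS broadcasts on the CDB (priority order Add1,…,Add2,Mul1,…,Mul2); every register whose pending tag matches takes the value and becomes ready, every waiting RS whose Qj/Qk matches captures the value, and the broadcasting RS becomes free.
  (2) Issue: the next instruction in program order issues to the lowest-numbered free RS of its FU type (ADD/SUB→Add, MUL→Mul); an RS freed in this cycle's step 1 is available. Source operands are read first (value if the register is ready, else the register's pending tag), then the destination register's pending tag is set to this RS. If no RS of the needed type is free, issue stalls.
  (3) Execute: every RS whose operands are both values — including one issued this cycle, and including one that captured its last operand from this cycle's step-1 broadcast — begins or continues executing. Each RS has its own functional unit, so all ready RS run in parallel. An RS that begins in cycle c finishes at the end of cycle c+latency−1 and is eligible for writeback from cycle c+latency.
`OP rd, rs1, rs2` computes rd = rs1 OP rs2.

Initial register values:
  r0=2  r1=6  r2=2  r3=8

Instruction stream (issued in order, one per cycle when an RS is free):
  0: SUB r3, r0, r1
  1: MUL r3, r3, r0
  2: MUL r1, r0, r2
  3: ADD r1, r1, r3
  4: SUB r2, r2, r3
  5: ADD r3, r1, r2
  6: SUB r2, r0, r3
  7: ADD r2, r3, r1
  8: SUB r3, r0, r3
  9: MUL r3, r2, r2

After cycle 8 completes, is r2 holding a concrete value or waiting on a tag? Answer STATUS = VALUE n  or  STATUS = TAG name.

STATUS = TAG Add2

  c1: issue SUB r3<-Add1  regs: r0:2,r1:6,r2:2,r3:Add1
  c2: issue MUL r3<-Mul1  regs: r0:2,r1:6,r2:2,r3:Mul1
  c3: issue MUL r1<-Mul2  regs: r0:2,r1:Mul2,r2:2,r3:Mul1
  c4: CDB Add1=-4; issue ADD r1<-Add1  regs: r0:2,r1:Add1,r2:2,r3:Mul1
  c5: issue SUB r2<-Add2  regs: r0:2,r1:Add1,r2:Add2,r3:Mul1
  c6: stall  regs: r0:2,r1:Add1,r2:Add2,r3:Mul1
  c7: CDB Mul2=4; stall  regs: r0:2,r1:Add1,r2:Add2,r3:Mul1
  c8: CDB Mul1=-8; stall  regs: r0:2,r1:Add1,r2:Add2,r3:-8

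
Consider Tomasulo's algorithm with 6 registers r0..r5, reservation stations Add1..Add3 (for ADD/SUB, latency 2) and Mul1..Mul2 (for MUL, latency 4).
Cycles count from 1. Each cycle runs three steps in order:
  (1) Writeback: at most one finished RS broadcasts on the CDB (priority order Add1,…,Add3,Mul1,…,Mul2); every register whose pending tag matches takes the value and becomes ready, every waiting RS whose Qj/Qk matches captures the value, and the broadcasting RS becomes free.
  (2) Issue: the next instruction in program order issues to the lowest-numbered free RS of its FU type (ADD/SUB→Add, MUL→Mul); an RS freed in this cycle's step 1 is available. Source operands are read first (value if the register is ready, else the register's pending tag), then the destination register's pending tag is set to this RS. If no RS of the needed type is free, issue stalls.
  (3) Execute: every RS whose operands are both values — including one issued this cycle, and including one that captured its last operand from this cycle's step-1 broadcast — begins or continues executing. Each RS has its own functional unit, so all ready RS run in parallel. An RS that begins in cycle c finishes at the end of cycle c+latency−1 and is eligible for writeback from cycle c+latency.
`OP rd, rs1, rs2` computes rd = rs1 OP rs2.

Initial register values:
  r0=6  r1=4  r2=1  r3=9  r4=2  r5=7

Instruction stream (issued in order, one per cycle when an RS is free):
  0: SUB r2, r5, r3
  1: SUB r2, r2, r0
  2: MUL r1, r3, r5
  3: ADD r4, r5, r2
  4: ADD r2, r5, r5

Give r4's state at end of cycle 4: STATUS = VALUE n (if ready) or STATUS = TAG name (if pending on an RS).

c1: issue SUB r2<-Add1 | r0:6,r1:4,r2:Add1,r3:9,r4:2,r5:7
c2: issue SUB r2<-Add2 | r0:6,r1:4,r2:Add2,r3:9,r4:2,r5:7
c3: CDB Add1=-2; issue MUL r1<-Mul1 | r0:6,r1:Mul1,r2:Add2,r3:9,r4:2,r5:7
c4: issue ADD r4<-Add1 | r0:6,r1:Mul1,r2:Add2,r3:9,r4:Add1,r5:7

STATUS = TAG Add1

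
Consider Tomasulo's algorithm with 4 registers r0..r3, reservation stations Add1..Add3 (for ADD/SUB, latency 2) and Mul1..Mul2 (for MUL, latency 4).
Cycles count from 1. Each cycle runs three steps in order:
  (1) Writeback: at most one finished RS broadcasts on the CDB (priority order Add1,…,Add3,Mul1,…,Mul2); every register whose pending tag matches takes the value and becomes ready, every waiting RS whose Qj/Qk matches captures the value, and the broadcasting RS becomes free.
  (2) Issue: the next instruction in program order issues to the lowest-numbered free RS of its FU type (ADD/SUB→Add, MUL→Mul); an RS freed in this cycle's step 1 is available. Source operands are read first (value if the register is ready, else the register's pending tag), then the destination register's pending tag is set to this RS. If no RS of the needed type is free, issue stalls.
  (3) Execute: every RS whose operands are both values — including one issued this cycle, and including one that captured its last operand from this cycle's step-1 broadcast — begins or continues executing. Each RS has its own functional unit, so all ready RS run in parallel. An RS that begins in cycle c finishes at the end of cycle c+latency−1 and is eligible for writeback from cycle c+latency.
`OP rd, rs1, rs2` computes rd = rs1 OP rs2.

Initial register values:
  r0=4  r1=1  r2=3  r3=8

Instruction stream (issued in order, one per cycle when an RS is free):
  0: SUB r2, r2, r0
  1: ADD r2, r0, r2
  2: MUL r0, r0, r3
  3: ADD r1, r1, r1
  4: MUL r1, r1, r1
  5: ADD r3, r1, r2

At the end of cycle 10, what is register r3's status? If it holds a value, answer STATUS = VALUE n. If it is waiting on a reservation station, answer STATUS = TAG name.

STATUS = TAG Add1

cycle 1: issue SUB r2<-Add1 // r0:4,r1:1,r2:Add1,r3:8
cycle 2: issue ADD r2<-Add2 // r0:4,r1:1,r2:Add2,r3:8
cycle 3: CDB Add1=-1; issue MUL r0<-Mul1 // r0:Mul1,r1:1,r2:Add2,r3:8
cycle 4: issue ADD r1<-Add1 // r0:Mul1,r1:Add1,r2:Add2,r3:8
cycle 5: CDB Add2=3; issue MUL r1<-Mul2 // r0:Mul1,r1:Mul2,r2:3,r3:8
cycle 6: CDB Add1=2; issue ADD r3<-Add1 // r0:Mul1,r1:Mul2,r2:3,r3:Add1
cycle 7: CDB Mul1=32 // r0:32,r1:Mul2,r2:3,r3:Add1
cycle 8: - // r0:32,r1:Mul2,r2:3,r3:Add1
cycle 9: - // r0:32,r1:Mul2,r2:3,r3:Add1
cycle 10: CDB Mul2=4 // r0:32,r1:4,r2:3,r3:Add1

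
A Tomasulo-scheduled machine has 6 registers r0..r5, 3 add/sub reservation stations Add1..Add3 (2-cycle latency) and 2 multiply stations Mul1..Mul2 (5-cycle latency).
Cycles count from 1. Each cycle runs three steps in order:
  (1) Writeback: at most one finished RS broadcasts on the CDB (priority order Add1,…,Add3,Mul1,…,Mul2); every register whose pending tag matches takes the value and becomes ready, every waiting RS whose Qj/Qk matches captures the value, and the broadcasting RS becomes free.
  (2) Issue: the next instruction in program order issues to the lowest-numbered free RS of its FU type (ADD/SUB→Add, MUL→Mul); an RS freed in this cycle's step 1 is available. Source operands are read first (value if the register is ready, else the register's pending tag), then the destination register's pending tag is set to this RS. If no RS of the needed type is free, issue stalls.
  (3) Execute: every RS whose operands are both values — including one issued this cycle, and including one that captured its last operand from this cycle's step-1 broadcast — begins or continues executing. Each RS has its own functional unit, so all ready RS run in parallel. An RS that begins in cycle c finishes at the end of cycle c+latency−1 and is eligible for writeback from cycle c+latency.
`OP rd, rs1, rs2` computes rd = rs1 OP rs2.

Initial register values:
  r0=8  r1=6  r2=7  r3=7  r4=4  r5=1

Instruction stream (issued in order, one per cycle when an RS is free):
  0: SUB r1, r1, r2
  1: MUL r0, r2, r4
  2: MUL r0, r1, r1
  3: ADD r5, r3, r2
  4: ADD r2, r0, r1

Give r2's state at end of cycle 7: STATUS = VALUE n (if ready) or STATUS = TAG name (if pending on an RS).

STATUS = TAG Add2

cycle 1: issue SUB r1<-Add1 // r0:8,r1:Add1,r2:7,r3:7,r4:4,r5:1
cycle 2: issue MUL r0<-Mul1 // r0:Mul1,r1:Add1,r2:7,r3:7,r4:4,r5:1
cycle 3: CDB Add1=-1; issue MUL r0<-Mul2 // r0:Mul2,r1:-1,r2:7,r3:7,r4:4,r5:1
cycle 4: issue ADD r5<-Add1 // r0:Mul2,r1:-1,r2:7,r3:7,r4:4,r5:Add1
cycle 5: issue ADD r2<-Add2 // r0:Mul2,r1:-1,r2:Add2,r3:7,r4:4,r5:Add1
cycle 6: CDB Add1=14 // r0:Mul2,r1:-1,r2:Add2,r3:7,r4:4,r5:14
cycle 7: CDB Mul1=28 // r0:Mul2,r1:-1,r2:Add2,r3:7,r4:4,r5:14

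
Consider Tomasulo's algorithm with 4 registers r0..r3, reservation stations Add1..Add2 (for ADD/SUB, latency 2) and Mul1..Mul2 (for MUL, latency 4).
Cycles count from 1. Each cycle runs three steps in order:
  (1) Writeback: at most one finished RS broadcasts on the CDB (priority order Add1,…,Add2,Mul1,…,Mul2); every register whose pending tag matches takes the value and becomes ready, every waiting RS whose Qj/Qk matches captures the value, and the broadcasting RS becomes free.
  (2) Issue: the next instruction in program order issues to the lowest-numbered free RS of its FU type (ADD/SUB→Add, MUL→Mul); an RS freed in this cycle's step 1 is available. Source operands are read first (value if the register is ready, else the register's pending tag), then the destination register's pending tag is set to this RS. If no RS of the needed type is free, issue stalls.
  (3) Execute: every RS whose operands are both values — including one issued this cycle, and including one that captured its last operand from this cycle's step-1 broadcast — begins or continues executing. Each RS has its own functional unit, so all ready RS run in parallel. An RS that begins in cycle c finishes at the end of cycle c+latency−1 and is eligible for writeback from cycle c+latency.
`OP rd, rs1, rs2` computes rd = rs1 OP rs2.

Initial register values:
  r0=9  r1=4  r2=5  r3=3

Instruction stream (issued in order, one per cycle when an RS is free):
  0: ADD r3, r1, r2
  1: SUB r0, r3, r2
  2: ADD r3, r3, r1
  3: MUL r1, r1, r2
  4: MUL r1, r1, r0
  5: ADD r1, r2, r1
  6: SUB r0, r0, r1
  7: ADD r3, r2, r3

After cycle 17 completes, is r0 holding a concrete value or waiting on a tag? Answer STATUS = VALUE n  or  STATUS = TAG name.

STATUS = VALUE -81

cycle 1: issue ADD r3<-Add1 // r0:9,r1:4,r2:5,r3:Add1
cycle 2: issue SUB r0<-Add2 // r0:Add2,r1:4,r2:5,r3:Add1
cycle 3: CDB Add1=9; issue ADD r3<-Add1 // r0:Add2,r1:4,r2:5,r3:Add1
cycle 4: issue MUL r1<-Mul1 // r0:Add2,r1:Mul1,r2:5,r3:Add1
cycle 5: CDB Add1=13; issue MUL r1<-Mul2 // r0:Add2,r1:Mul2,r2:5,r3:13
cycle 6: CDB Add2=4; issue ADD r1<-Add1 // r0:4,r1:Add1,r2:5,r3:13
cycle 7: issue SUB r0<-Add2 // r0:Add2,r1:Add1,r2:5,r3:13
cycle 8: CDB Mul1=20; stall // r0:Add2,r1:Add1,r2:5,r3:13
cycle 9: stall // r0:Add2,r1:Add1,r2:5,r3:13
cycle 10: stall // r0:Add2,r1:Add1,r2:5,r3:13
cycle 11: stall // r0:Add2,r1:Add1,r2:5,r3:13
cycle 12: CDB Mul2=80; stall // r0:Add2,r1:Add1,r2:5,r3:13
cycle 13: stall // r0:Add2,r1:Add1,r2:5,r3:13
cycle 14: CDB Add1=85; issue ADD r3<-Add1 // r0:Add2,r1:85,r2:5,r3:Add1
cycle 15: - // r0:Add2,r1:85,r2:5,r3:Add1
cycle 16: CDB Add1=18 // r0:Add2,r1:85,r2:5,r3:18
cycle 17: CDB Add2=-81 // r0:-81,r1:85,r2:5,r3:18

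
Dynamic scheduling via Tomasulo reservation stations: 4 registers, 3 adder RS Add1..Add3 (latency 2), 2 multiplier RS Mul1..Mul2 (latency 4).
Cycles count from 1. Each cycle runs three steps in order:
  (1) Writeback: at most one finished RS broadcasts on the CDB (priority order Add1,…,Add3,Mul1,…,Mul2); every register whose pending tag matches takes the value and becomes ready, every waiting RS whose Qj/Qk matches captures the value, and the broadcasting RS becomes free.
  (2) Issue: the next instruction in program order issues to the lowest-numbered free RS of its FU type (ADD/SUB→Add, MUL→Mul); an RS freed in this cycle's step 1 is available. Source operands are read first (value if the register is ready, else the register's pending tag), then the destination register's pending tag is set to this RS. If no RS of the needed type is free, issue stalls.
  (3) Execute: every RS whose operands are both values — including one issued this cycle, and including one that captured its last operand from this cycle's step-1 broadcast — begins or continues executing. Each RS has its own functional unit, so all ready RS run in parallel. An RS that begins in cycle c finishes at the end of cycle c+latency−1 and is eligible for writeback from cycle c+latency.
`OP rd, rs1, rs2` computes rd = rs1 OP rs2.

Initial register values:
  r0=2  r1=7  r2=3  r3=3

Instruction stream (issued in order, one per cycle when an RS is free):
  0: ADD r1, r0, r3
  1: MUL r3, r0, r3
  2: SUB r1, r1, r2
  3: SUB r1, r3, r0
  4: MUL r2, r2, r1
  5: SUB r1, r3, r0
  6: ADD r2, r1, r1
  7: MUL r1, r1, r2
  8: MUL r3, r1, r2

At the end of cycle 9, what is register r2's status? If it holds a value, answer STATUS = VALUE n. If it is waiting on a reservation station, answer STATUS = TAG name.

c1: issue ADD r1<-Add1 | r0:2,r1:Add1,r2:3,r3:3
c2: issue MUL r3<-Mul1 | r0:2,r1:Add1,r2:3,r3:Mul1
c3: CDB Add1=5; issue SUB r1<-Add1 | r0:2,r1:Add1,r2:3,r3:Mul1
c4: issue SUB r1<-Add2 | r0:2,r1:Add2,r2:3,r3:Mul1
c5: CDB Add1=2; issue MUL r2<-Mul2 | r0:2,r1:Add2,r2:Mul2,r3:Mul1
c6: CDB Mul1=6; issue SUB r1<-Add1 | r0:2,r1:Add1,r2:Mul2,r3:6
c7: issue ADD r2<-Add3 | r0:2,r1:Add1,r2:Add3,r3:6
c8: CDB Add1=4; issue MUL r1<-Mul1 | r0:2,r1:Mul1,r2:Add3,r3:6
c9: CDB Add2=4; stall | r0:2,r1:Mul1,r2:Add3,r3:6

STATUS = TAG Add3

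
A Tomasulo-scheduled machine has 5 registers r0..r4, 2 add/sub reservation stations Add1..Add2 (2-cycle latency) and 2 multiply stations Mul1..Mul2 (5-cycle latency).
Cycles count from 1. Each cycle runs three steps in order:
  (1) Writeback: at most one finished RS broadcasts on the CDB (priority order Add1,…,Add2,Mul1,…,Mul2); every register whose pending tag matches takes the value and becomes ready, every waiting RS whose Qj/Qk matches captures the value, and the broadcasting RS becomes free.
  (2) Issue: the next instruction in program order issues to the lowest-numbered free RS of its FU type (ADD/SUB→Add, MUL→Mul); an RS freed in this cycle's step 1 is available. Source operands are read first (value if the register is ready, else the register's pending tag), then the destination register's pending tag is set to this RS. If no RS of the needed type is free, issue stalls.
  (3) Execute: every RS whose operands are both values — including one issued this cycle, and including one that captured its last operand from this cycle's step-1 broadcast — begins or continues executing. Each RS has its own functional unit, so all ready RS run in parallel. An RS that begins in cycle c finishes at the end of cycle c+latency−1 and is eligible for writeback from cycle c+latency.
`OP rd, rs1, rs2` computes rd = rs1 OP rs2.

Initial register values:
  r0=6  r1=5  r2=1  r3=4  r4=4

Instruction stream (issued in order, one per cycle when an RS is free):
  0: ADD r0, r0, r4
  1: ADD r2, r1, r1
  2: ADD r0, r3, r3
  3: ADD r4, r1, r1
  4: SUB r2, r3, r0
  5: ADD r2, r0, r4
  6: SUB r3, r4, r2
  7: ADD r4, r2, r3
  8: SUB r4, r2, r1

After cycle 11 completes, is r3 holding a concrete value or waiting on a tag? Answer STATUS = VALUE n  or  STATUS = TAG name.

STATUS = VALUE -8

c1: issue ADD r0<-Add1 | r0:Add1,r1:5,r2:1,r3:4,r4:4
c2: issue ADD r2<-Add2 | r0:Add1,r1:5,r2:Add2,r3:4,r4:4
c3: CDB Add1=10; issue ADD r0<-Add1 | r0:Add1,r1:5,r2:Add2,r3:4,r4:4
c4: CDB Add2=10; issue ADD r4<-Add2 | r0:Add1,r1:5,r2:10,r3:4,r4:Add2
c5: CDB Add1=8; issue SUB r2<-Add1 | r0:8,r1:5,r2:Add1,r3:4,r4:Add2
c6: CDB Add2=10; issue ADD r2<-Add2 | r0:8,r1:5,r2:Add2,r3:4,r4:10
c7: CDB Add1=-4; issue SUB r3<-Add1 | r0:8,r1:5,r2:Add2,r3:Add1,r4:10
c8: CDB Add2=18; issue ADD r4<-Add2 | r0:8,r1:5,r2:18,r3:Add1,r4:Add2
c9: stall | r0:8,r1:5,r2:18,r3:Add1,r4:Add2
c10: CDB Add1=-8; issue SUB r4<-Add1 | r0:8,r1:5,r2:18,r3:-8,r4:Add1
c11: - | r0:8,r1:5,r2:18,r3:-8,r4:Add1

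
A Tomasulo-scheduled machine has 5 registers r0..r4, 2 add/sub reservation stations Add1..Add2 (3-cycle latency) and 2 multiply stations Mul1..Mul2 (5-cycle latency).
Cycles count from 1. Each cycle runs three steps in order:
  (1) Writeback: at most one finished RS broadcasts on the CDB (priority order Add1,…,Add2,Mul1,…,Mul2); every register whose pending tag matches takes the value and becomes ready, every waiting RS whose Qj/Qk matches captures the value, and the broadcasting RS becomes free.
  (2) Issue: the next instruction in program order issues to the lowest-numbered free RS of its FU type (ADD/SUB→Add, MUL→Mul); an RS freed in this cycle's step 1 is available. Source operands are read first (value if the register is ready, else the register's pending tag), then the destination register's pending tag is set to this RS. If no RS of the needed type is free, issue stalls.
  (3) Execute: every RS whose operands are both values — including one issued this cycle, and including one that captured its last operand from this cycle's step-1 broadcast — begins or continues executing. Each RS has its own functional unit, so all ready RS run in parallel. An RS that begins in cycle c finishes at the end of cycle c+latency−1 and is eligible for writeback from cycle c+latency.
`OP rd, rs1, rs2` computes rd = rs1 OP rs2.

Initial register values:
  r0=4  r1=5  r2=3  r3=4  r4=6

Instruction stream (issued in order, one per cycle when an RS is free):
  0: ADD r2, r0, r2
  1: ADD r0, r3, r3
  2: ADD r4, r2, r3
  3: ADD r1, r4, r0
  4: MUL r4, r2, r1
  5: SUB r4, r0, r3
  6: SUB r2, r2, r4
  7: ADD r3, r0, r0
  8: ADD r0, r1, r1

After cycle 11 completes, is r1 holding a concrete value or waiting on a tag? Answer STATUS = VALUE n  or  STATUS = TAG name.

STATUS = VALUE 19

  c1: issue ADD r2<-Add1  regs: r0:4,r1:5,r2:Add1,r3:4,r4:6
  c2: issue ADD r0<-Add2  regs: r0:Add2,r1:5,r2:Add1,r3:4,r4:6
  c3: stall  regs: r0:Add2,r1:5,r2:Add1,r3:4,r4:6
  c4: CDB Add1=7; issue ADD r4<-Add1  regs: r0:Add2,r1:5,r2:7,r3:4,r4:Add1
  c5: CDB Add2=8; issue ADD r1<-Add2  regs: r0:8,r1:Add2,r2:7,r3:4,r4:Add1
  c6: issue MUL r4<-Mul1  regs: r0:8,r1:Add2,r2:7,r3:4,r4:Mul1
  c7: CDB Add1=11; issue SUB r4<-Add1  regs: r0:8,r1:Add2,r2:7,r3:4,r4:Add1
  c8: stall  regs: r0:8,r1:Add2,r2:7,r3:4,r4:Add1
  c9: stall  regs: r0:8,r1:Add2,r2:7,r3:4,r4:Add1
  c10: CDB Add1=4; issue SUB r2<-Add1  regs: r0:8,r1:Add2,r2:Add1,r3:4,r4:4
  c11: CDB Add2=19; issue ADD r3<-Add2  regs: r0:8,r1:19,r2:Add1,r3:Add2,r4:4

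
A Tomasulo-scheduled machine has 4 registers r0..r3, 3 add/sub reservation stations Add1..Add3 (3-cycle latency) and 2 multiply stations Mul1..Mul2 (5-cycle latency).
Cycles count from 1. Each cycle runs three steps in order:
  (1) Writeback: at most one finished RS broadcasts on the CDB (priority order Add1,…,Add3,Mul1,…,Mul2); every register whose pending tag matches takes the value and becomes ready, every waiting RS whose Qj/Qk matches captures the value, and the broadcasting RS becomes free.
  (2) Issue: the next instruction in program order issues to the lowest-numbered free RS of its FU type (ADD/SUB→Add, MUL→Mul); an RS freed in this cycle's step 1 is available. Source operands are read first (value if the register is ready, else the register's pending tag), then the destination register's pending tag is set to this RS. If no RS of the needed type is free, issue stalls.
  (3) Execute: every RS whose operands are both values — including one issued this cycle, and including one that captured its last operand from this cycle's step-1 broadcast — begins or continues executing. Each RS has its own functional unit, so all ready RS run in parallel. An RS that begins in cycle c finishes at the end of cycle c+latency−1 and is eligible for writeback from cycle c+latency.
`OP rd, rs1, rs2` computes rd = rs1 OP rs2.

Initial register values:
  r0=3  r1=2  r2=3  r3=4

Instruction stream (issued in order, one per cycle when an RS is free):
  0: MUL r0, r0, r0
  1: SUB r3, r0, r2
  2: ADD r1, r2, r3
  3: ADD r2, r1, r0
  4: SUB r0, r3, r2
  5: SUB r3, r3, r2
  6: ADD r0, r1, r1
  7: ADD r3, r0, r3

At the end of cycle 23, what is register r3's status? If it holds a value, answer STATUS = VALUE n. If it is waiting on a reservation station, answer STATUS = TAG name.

STATUS = VALUE 6

cycle 1: issue MUL r0<-Mul1 // r0:Mul1,r1:2,r2:3,r3:4
cycle 2: issue SUB r3<-Add1 // r0:Mul1,r1:2,r2:3,r3:Add1
cycle 3: issue ADD r1<-Add2 // r0:Mul1,r1:Add2,r2:3,r3:Add1
cycle 4: issue ADD r2<-Add3 // r0:Mul1,r1:Add2,r2:Add3,r3:Add1
cycle 5: stall // r0:Mul1,r1:Add2,r2:Add3,r3:Add1
cycle 6: CDB Mul1=9; stall // r0:9,r1:Add2,r2:Add3,r3:Add1
cycle 7: stall // r0:9,r1:Add2,r2:Add3,r3:Add1
cycle 8: stall // r0:9,r1:Add2,r2:Add3,r3:Add1
cycle 9: CDB Add1=6; issue SUB r0<-Add1 // r0:Add1,r1:Add2,r2:Add3,r3:6
cycle 10: stall // r0:Add1,r1:Add2,r2:Add3,r3:6
cycle 11: stall // r0:Add1,r1:Add2,r2:Add3,r3:6
cycle 12: CDB Add2=9; issue SUB r3<-Add2 // r0:Add1,r1:9,r2:Add3,r3:Add2
cycle 13: stall // r0:Add1,r1:9,r2:Add3,r3:Add2
cycle 14: stall // r0:Add1,r1:9,r2:Add3,r3:Add2
cycle 15: CDB Add3=18; issue ADD r0<-Add3 // r0:Add3,r1:9,r2:18,r3:Add2
cycle 16: stall // r0:Add3,r1:9,r2:18,r3:Add2
cycle 17: stall // r0:Add3,r1:9,r2:18,r3:Add2
cycle 18: CDB Add1=-12; issue ADD r3<-Add1 // r0:Add3,r1:9,r2:18,r3:Add1
cycle 19: CDB Add2=-12 // r0:Add3,r1:9,r2:18,r3:Add1
cycle 20: CDB Add3=18 // r0:18,r1:9,r2:18,r3:Add1
cycle 21: - // r0:18,r1:9,r2:18,r3:Add1
cycle 22: - // r0:18,r1:9,r2:18,r3:Add1
cycle 23: CDB Add1=6 // r0:18,r1:9,r2:18,r3:6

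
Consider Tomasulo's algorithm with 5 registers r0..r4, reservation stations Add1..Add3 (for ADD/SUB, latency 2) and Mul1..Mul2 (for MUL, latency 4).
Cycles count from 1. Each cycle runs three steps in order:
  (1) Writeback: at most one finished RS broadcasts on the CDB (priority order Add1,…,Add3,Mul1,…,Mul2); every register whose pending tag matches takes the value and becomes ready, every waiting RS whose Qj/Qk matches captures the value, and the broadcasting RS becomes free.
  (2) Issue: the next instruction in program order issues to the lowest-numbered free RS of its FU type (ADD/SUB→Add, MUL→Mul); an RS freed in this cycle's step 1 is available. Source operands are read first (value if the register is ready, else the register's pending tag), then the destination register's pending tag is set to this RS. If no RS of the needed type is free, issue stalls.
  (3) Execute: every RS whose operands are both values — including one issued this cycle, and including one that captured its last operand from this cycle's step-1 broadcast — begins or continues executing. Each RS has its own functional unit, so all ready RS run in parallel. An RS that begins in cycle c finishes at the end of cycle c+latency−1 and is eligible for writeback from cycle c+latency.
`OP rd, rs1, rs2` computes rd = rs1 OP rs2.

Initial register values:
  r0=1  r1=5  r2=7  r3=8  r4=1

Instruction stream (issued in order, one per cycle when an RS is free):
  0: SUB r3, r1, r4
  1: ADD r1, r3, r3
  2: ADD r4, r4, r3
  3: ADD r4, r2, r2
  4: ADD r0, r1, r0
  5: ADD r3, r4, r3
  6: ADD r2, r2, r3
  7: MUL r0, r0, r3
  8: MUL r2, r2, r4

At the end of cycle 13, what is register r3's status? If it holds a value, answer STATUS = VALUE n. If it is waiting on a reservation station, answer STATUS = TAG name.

STATUS = VALUE 18

cycle 1: issue SUB r3<-Add1 // r0:1,r1:5,r2:7,r3:Add1,r4:1
cycle 2: issue ADD r1<-Add2 // r0:1,r1:Add2,r2:7,r3:Add1,r4:1
cycle 3: CDB Add1=4; issue ADD r4<-Add1 // r0:1,r1:Add2,r2:7,r3:4,r4:Add1
cycle 4: issue ADD r4<-Add3 // r0:1,r1:Add2,r2:7,r3:4,r4:Add3
cycle 5: CDB Add1=5; issue ADD r0<-Add1 // r0:Add1,r1:Add2,r2:7,r3:4,r4:Add3
cycle 6: CDB Add2=8; issue ADD r3<-Add2 // r0:Add1,r1:8,r2:7,r3:Add2,r4:Add3
cycle 7: CDB Add3=14; issue ADD r2<-Add3 // r0:Add1,r1:8,r2:Add3,r3:Add2,r4:14
cycle 8: CDB Add1=9; issue MUL r0<-Mul1 // r0:Mul1,r1:8,r2:Add3,r3:Add2,r4:14
cycle 9: CDB Add2=18; issue MUL r2<-Mul2 // r0:Mul1,r1:8,r2:Mul2,r3:18,r4:14
cycle 10: - // r0:Mul1,r1:8,r2:Mul2,r3:18,r4:14
cycle 11: CDB Add3=25 // r0:Mul1,r1:8,r2:Mul2,r3:18,r4:14
cycle 12: - // r0:Mul1,r1:8,r2:Mul2,r3:18,r4:14
cycle 13: CDB Mul1=162 // r0:162,r1:8,r2:Mul2,r3:18,r4:14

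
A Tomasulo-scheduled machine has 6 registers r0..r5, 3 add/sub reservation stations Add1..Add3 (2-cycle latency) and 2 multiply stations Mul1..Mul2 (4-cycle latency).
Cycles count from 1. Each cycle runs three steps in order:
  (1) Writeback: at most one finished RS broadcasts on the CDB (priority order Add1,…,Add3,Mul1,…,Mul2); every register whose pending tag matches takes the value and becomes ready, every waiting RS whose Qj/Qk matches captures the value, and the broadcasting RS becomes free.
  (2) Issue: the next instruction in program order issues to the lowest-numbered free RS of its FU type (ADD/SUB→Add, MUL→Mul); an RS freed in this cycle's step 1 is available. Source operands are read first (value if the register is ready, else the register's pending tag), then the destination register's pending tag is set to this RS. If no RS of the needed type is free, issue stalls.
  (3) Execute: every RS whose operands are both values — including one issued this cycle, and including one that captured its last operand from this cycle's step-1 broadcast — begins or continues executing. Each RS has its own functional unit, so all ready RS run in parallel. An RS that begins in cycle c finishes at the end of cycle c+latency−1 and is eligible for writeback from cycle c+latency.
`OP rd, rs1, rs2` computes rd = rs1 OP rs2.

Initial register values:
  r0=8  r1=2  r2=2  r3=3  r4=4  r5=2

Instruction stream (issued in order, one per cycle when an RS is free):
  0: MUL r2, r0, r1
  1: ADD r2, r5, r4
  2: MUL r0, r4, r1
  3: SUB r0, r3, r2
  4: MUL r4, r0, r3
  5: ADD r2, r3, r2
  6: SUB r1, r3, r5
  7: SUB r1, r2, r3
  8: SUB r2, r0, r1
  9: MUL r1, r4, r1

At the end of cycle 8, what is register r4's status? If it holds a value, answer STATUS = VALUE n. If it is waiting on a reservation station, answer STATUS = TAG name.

STATUS = TAG Mul1

  c1: issue MUL r2<-Mul1  regs: r0:8,r1:2,r2:Mul1,r3:3,r4:4,r5:2
  c2: issue ADD r2<-Add1  regs: r0:8,r1:2,r2:Add1,r3:3,r4:4,r5:2
  c3: issue MUL r0<-Mul2  regs: r0:Mul2,r1:2,r2:Add1,r3:3,r4:4,r5:2
  c4: CDB Add1=6; issue SUB r0<-Add1  regs: r0:Add1,r1:2,r2:6,r3:3,r4:4,r5:2
  c5: CDB Mul1=16; issue MUL r4<-Mul1  regs: r0:Add1,r1:2,r2:6,r3:3,r4:Mul1,r5:2
  c6: CDB Add1=-3; issue ADD r2<-Add1  regs: r0:-3,r1:2,r2:Add1,r3:3,r4:Mul1,r5:2
  c7: CDB Mul2=8; issue SUB r1<-Add2  regs: r0:-3,r1:Add2,r2:Add1,r3:3,r4:Mul1,r5:2
  c8: CDB Add1=9; issue SUB r1<-Add1  regs: r0:-3,r1:Add1,r2:9,r3:3,r4:Mul1,r5:2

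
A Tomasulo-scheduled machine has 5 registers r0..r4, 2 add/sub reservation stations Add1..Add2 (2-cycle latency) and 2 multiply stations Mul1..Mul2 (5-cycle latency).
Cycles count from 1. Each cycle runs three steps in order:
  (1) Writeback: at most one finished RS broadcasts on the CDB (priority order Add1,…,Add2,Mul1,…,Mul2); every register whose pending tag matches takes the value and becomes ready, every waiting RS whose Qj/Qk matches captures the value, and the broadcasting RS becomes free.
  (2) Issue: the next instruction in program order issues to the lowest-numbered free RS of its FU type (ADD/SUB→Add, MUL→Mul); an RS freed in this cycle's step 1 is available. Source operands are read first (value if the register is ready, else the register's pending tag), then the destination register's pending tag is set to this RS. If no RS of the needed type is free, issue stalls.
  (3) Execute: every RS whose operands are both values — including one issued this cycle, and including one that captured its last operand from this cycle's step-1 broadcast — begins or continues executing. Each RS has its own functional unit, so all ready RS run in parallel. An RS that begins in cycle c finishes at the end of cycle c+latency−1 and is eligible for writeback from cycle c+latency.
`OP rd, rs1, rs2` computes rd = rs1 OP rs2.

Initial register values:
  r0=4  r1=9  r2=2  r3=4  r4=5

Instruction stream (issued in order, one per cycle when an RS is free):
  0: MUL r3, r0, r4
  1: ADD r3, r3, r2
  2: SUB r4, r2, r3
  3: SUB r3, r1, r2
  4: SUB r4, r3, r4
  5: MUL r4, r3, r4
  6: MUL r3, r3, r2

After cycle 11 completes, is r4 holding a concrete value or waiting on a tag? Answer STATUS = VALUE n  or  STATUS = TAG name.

c1: issue MUL r3<-Mul1 | r0:4,r1:9,r2:2,r3:Mul1,r4:5
c2: issue ADD r3<-Add1 | r0:4,r1:9,r2:2,r3:Add1,r4:5
c3: issue SUB r4<-Add2 | r0:4,r1:9,r2:2,r3:Add1,r4:Add2
c4: stall | r0:4,r1:9,r2:2,r3:Add1,r4:Add2
c5: stall | r0:4,r1:9,r2:2,r3:Add1,r4:Add2
c6: CDB Mul1=20; stall | r0:4,r1:9,r2:2,r3:Add1,r4:Add2
c7: stall | r0:4,r1:9,r2:2,r3:Add1,r4:Add2
c8: CDB Add1=22; issue SUB r3<-Add1 | r0:4,r1:9,r2:2,r3:Add1,r4:Add2
c9: stall | r0:4,r1:9,r2:2,r3:Add1,r4:Add2
c10: CDB Add1=7; issue SUB r4<-Add1 | r0:4,r1:9,r2:2,r3:7,r4:Add1
c11: CDB Add2=-20; issue MUL r4<-Mul1 | r0:4,r1:9,r2:2,r3:7,r4:Mul1

STATUS = TAG Mul1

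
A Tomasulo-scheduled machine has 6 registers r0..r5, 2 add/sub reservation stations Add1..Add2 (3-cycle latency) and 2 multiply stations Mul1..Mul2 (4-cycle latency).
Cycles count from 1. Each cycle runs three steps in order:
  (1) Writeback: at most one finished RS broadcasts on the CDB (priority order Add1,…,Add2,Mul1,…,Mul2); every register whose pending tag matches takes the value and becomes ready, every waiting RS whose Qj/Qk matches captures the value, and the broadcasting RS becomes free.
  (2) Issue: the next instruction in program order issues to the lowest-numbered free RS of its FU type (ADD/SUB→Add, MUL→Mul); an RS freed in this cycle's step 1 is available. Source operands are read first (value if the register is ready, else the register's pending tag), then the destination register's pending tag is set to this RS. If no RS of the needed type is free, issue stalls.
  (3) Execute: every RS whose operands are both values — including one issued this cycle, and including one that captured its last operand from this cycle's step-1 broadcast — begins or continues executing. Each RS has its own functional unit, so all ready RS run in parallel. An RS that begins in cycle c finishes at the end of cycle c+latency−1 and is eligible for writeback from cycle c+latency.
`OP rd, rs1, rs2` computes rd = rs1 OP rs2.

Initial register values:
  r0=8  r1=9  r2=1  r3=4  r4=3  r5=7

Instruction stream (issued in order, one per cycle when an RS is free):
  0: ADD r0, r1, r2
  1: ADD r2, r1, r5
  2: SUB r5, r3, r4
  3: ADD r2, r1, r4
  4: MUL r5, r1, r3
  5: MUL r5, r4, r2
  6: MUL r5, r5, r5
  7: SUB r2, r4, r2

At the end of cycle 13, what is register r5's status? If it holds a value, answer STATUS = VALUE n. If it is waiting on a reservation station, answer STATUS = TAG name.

STATUS = TAG Mul1

c1: issue ADD r0<-Add1 | r0:Add1,r1:9,r2:1,r3:4,r4:3,r5:7
c2: issue ADD r2<-Add2 | r0:Add1,r1:9,r2:Add2,r3:4,r4:3,r5:7
c3: stall | r0:Add1,r1:9,r2:Add2,r3:4,r4:3,r5:7
c4: CDB Add1=10; issue SUB r5<-Add1 | r0:10,r1:9,r2:Add2,r3:4,r4:3,r5:Add1
c5: CDB Add2=16; issue ADD r2<-Add2 | r0:10,r1:9,r2:Add2,r3:4,r4:3,r5:Add1
c6: issue MUL r5<-Mul1 | r0:10,r1:9,r2:Add2,r3:4,r4:3,r5:Mul1
c7: CDB Add1=1; issue MUL r5<-Mul2 | r0:10,r1:9,r2:Add2,r3:4,r4:3,r5:Mul2
c8: CDB Add2=12; stall | r0:10,r1:9,r2:12,r3:4,r4:3,r5:Mul2
c9: stall | r0:10,r1:9,r2:12,r3:4,r4:3,r5:Mul2
c10: CDB Mul1=36; issue MUL r5<-Mul1 | r0:10,r1:9,r2:12,r3:4,r4:3,r5:Mul1
c11: issue SUB r2<-Add1 | r0:10,r1:9,r2:Add1,r3:4,r4:3,r5:Mul1
c12: CDB Mul2=36 | r0:10,r1:9,r2:Add1,r3:4,r4:3,r5:Mul1
c13: - | r0:10,r1:9,r2:Add1,r3:4,r4:3,r5:Mul1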